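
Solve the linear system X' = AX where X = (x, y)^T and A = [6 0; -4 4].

x(t) = c_2e^(6t), y(t) = -c_1e^(4t) - 2c_2e^(6t)

Coefficient matrix A = [[6, 0], [-4, 4]].
Characteristic polynomial det(A - λI) = λ^2 - 10λ + 24 = 0.
Eigenvalues λ = 4, 6.
For λ=4: (A-λI) row 1 is [2, 0], so an eigenvector is (0, -1).
For λ=6: (A-λI) row 2 is [-4, -2], so an eigenvector is (1, -2).
General solution: c_1e^(4t)(0,-1) + c_2e^(6t)(1,-2).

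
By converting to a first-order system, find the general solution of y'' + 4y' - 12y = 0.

Let x_1 = y, x_2 = y'. Then x_1' = x_2 and x_2' = 12x_1 - 4x_2.
A = [[0,1],[12,-4]]; det(A-λI) = λ^2 + 4λ - 12.
Eigenvalues λ = -6, 2 with eigenvectors (1,-6), (1,2).

y(t) = C_1e^(-6t) + C_2e^(2t)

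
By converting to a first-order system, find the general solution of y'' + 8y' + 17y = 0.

Let x_1 = y, x_2 = y'. Then x_1' = x_2 and x_2' = -17x_1 - 8x_2.
A = [[0,1],[-17,-8]]; det(A-λI) = λ^2 + 8λ + 17.
Eigenvalues λ = -4 ± i.

y(t) = C_1e^(-4t)cos(t) + C_2e^(-4t)sin(t)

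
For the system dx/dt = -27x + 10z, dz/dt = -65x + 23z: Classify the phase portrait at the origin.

A = [[-27,10],[-65,23]]; det(A-λI) = λ^2 + 4λ + 29.
λ = -2 ± 5i: negative real part.

stable spiral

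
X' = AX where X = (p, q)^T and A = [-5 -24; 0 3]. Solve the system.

p(t) = c_1e^(-5t) + 3c_2e^(3t), q(t) = -c_2e^(3t)

Coefficient matrix A = [[-5, -24], [0, 3]].
Characteristic polynomial det(A - λI) = λ^2 + 2λ - 15 = 0.
Eigenvalues λ = -5, 3.
For λ=-5: (A-λI) row 1 is [0, -24], so an eigenvector is (1, 0).
For λ=3: (A-λI) row 1 is [-8, -24], so an eigenvector is (3, -1).
General solution: c_1e^(-5t)(1,0) + c_2e^(3t)(3,-1).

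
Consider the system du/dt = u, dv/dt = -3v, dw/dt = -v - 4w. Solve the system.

Coefficient matrix A = [[1, 0, 0], [0, -3, 0], [0, -1, -4]].
det(A - λI) = 0 gives eigenvalues λ = 1, -3, -4.
For λ=1: eigenvector (1,0,0).
For λ=-3: eigenvector (0,1,-1).
For λ=-4: eigenvector (0,0,1).
General solution: c_1e^(t)(1,0,0) + c_2e^(-3t)(0,1,-1) + c_3e^(-4t)(0,0,1).

u(t) = c_1e^(t), v(t) = c_2e^(-3t), w(t) = -c_2e^(-3t) + c_3e^(-4t)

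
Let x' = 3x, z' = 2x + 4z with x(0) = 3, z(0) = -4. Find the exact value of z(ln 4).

A = [[3,0],[2,4]]; eigenvalues λ = 3, 4.
Eigenvectors: (1,-2) for λ=3, (0,1) for λ=4.
From the initial condition, c_1 = 3, c_2 = 2.
z(ln 4) = (3)(4^3)(-2) + (2)(4^4)(1) = 128.

128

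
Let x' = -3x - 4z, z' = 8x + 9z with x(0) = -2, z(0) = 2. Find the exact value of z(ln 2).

4

A = [[-3,-4],[8,9]]; eigenvalues λ = 5, 1.
Eigenvectors: (-1,2) for λ=5, (-1,1) for λ=1.
From the initial condition, c_1 = 0, c_2 = 2.
z(ln 2) = (0)(2^5)(2) + (2)(2^1)(1) = 4.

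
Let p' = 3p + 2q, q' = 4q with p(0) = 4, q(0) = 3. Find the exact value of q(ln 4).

A = [[3,2],[0,4]]; eigenvalues λ = 3, 4.
Eigenvectors: (1,0) for λ=3, (2,1) for λ=4.
From the initial condition, c_1 = -2, c_2 = 3.
q(ln 4) = (-2)(4^3)(0) + (3)(4^4)(1) = 768.

768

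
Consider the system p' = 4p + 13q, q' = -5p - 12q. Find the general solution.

p(t) = -2K_1e^(-4t)sin(t) + 3K_1e^(-4t)cos(t) + 3K_2e^(-4t)sin(t) + 2K_2e^(-4t)cos(t), q(t) = K_1e^(-4t)sin(t) - 2K_1e^(-4t)cos(t) - 2K_2e^(-4t)sin(t) - K_2e^(-4t)cos(t)

Coefficient matrix A = [[4, 13], [-5, -12]].
Characteristic polynomial det(A - λI) = λ^2 + 8λ + 17 = 0.
Eigenvalues λ = -4 ± i (complex conjugate pair).
For λ=-4+i: an eigenvector is (3,-2) - i(-2,1) = (3 + 2i, -2 - i).
A real fundamental pair from Re and Im of e^((-4+i)t)v: X_1 = e^(-4t)(cos(t)·(3,-2) + sin(t)·(-2,1)), X_2 = e^(-4t)(sin(t)·(3,-2) - cos(t)·(-2,1)).
General solution: K_1X_1 + K_2X_2.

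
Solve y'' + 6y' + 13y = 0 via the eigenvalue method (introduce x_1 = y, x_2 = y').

Let x_1 = y, x_2 = y'. Then x_1' = x_2 and x_2' = -13x_1 - 6x_2.
A = [[0,1],[-13,-6]]; det(A-λI) = λ^2 + 6λ + 13.
Eigenvalues λ = -3 ± 2i.

y(t) = c_1e^(-3t)cos(2t) + c_2e^(-3t)sin(2t)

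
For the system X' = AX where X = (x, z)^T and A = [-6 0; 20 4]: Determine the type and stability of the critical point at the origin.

A = [[-6,0],[20,4]]; det(A-λI) = λ^2 + 2λ - 24.
λ = 4, -6: opposite signs.

saddle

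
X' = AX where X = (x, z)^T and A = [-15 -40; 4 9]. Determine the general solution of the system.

Coefficient matrix A = [[-15, -40], [4, 9]].
Characteristic polynomial det(A - λI) = λ^2 + 6λ + 25 = 0.
Eigenvalues λ = -3 ± 4i (complex conjugate pair).
For λ=-3+4i: an eigenvector is (3,-1) - i(1,0) = (3 - i, -1).
A real fundamental pair from Re and Im of e^((-3+4i)t)v: X_1 = e^(-3t)(cos(4t)·(3,-1) + sin(4t)·(1,0)), X_2 = e^(-3t)(sin(4t)·(3,-1) - cos(4t)·(1,0)).
General solution: C_1X_1 + C_2X_2.

x(t) = C_1e^(-3t)sin(4t) + 3C_1e^(-3t)cos(4t) + 3C_2e^(-3t)sin(4t) - C_2e^(-3t)cos(4t), z(t) = -C_1e^(-3t)cos(4t) - C_2e^(-3t)sin(4t)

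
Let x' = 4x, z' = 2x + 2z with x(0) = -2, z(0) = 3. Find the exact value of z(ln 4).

-432

A = [[4,0],[2,2]]; eigenvalues λ = 2, 4.
Eigenvectors: (0,1) for λ=2, (-1,-1) for λ=4.
From the initial condition, c_1 = 5, c_2 = 2.
z(ln 4) = (5)(4^2)(1) + (2)(4^4)(-1) = -432.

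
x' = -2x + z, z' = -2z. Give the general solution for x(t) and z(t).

x(t) = -C_1e^(-2t) - C_2te^(-2t) + 2C_2e^(-2t), z(t) = -C_2e^(-2t)

Coefficient matrix A = [[-2, 1], [0, -2]].
Characteristic polynomial det(A - λI) = λ^2 + 4λ + 4 = 0.
Single eigenvalue λ = -2 with algebraic multiplicity 2.
Eigenvector v = (-1,0); generalized eigenvector w with (A-λI)w=v is (2,-1).
General solution: e^(-2t)[C_1·v + C_2·(t·v + w)].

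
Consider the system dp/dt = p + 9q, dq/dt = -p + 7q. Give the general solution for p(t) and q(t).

Coefficient matrix A = [[1, 9], [-1, 7]].
Characteristic polynomial det(A - λI) = λ^2 - 8λ + 16 = 0.
Single eigenvalue λ = 4 with algebraic multiplicity 2.
Eigenvector v = (3,1); generalized eigenvector w with (A-λI)w=v is (-1,0).
General solution: e^(4t)[C_1·v + C_2·(t·v + w)].

p(t) = 3C_1e^(4t) + 3C_2te^(4t) - C_2e^(4t), q(t) = C_1e^(4t) + C_2te^(4t)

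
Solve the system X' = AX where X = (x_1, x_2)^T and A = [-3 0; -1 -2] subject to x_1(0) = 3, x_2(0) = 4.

x_1(t) = 3e^(-3t), x_2(t) = e^(-2t) + 3e^(-3t)

Coefficient matrix A = [[-3, 0], [-1, -2]].
Characteristic polynomial det(A - λI) = λ^2 + 5λ + 6 = 0.
Eigenvalues λ = -2, -3.
For λ=-2: (A-λI) row 1 is [-1, 0], so an eigenvector is (0, -1).
For λ=-3: (A-λI) row 2 is [-1, 1], so an eigenvector is (1, 1).
General solution: C_1e^(-2t)(0,-1) + C_2e^(-3t)(1,1).
Applying x_1(0)=3, x_2(0)=4 gives C_1=-1, C_2=3.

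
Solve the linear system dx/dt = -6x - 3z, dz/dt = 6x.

Coefficient matrix A = [[-6, -3], [6, 0]].
Characteristic polynomial det(A - λI) = λ^2 + 6λ + 18 = 0.
Eigenvalues λ = -3 ± 3i (complex conjugate pair).
For λ=-3+3i: an eigenvector is (1,-1) - i(0,1) = (1, -1 - i).
A real fundamental pair from Re and Im of e^((-3+3i)t)v: X_1 = e^(-3t)(cos(3t)·(1,-1) + sin(3t)·(0,1)), X_2 = e^(-3t)(sin(3t)·(1,-1) - cos(3t)·(0,1)).
General solution: C_1X_1 + C_2X_2.

x(t) = C_1e^(-3t)cos(3t) + C_2e^(-3t)sin(3t), z(t) = C_1e^(-3t)sin(3t) - C_1e^(-3t)cos(3t) - C_2e^(-3t)sin(3t) - C_2e^(-3t)cos(3t)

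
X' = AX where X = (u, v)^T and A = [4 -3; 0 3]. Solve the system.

Coefficient matrix A = [[4, -3], [0, 3]].
Characteristic polynomial det(A - λI) = λ^2 - 7λ + 12 = 0.
Eigenvalues λ = 4, 3.
For λ=4: (A-λI) row 1 is [0, -3], so an eigenvector is (1, 0).
For λ=3: (A-λI) row 1 is [1, -3], so an eigenvector is (-3, -1).
General solution: c_1e^(4t)(1,0) + c_2e^(3t)(-3,-1).

u(t) = c_1e^(4t) - 3c_2e^(3t), v(t) = -c_2e^(3t)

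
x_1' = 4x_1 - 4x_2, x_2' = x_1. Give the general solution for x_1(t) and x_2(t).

x_1(t) = -2K_1e^(2t) - 2K_2te^(2t) + 3K_2e^(2t), x_2(t) = -K_1e^(2t) - K_2te^(2t) + 2K_2e^(2t)

Coefficient matrix A = [[4, -4], [1, 0]].
Characteristic polynomial det(A - λI) = λ^2 - 4λ + 4 = 0.
Single eigenvalue λ = 2 with algebraic multiplicity 2.
Eigenvector v = (-2,-1); generalized eigenvector w with (A-λI)w=v is (3,2).
General solution: e^(2t)[K_1·v + K_2·(t·v + w)].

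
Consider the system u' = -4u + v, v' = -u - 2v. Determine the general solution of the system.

u(t) = K_1e^(-3t) + K_2te^(-3t) + K_2e^(-3t), v(t) = K_1e^(-3t) + K_2te^(-3t) + 2K_2e^(-3t)

Coefficient matrix A = [[-4, 1], [-1, -2]].
Characteristic polynomial det(A - λI) = λ^2 + 6λ + 9 = 0.
Single eigenvalue λ = -3 with algebraic multiplicity 2.
Eigenvector v = (1,1); generalized eigenvector w with (A-λI)w=v is (1,2).
General solution: e^(-3t)[K_1·v + K_2·(t·v + w)].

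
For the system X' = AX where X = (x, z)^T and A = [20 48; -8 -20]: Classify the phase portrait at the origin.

saddle

A = [[20,48],[-8,-20]]; det(A-λI) = λ^2 - 16.
λ = -4, 4: opposite signs.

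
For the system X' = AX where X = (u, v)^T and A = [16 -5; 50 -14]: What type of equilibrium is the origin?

unstable spiral

A = [[16,-5],[50,-14]]; det(A-λI) = λ^2 - 2λ + 26.
λ = 1 ± 5i: positive real part.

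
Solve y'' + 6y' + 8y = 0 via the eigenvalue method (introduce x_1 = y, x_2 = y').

Let x_1 = y, x_2 = y'. Then x_1' = x_2 and x_2' = -8x_1 - 6x_2.
A = [[0,1],[-8,-6]]; det(A-λI) = λ^2 + 6λ + 8.
Eigenvalues λ = -4, -2 with eigenvectors (1,-4), (1,-2).

y(t) = K_1e^(-4t) + K_2e^(-2t)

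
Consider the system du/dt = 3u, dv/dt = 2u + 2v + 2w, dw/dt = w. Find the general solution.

Coefficient matrix A = [[3, 0, 0], [2, 2, 2], [0, 0, 1]].
det(A - λI) = 0 gives eigenvalues λ = 3, 2, 1.
For λ=3: eigenvector (1,2,0).
For λ=2: eigenvector (0,1,0).
For λ=1: eigenvector (0,-2,1).
General solution: K_1e^(3t)(1,2,0) + K_2e^(2t)(0,1,0) + K_3e^(t)(0,-2,1).

u(t) = K_1e^(3t), v(t) = 2K_1e^(3t) + K_2e^(2t) - 2K_3e^(t), w(t) = K_3e^(t)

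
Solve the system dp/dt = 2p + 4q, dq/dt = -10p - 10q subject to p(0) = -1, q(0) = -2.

p(t) = -7e^(-4t)sin(2t) - e^(-4t)cos(2t), q(t) = 11e^(-4t)sin(2t) - 2e^(-4t)cos(2t)

Coefficient matrix A = [[2, 4], [-10, -10]].
Characteristic polynomial det(A - λI) = λ^2 + 8λ + 20 = 0.
Eigenvalues λ = -4 ± 2i (complex conjugate pair).
For λ=-4+2i: an eigenvector is (-1,1) - i(-1,2) = (-1 + i, 1 - 2i).
A real fundamental pair from Re and Im of e^((-4+2i)t)v: X_1 = e^(-4t)(cos(2t)·(-1,1) + sin(2t)·(-1,2)), X_2 = e^(-4t)(sin(2t)·(-1,1) - cos(2t)·(-1,2)).
General solution: K_1X_1 + K_2X_2.
Applying p(0)=-1, q(0)=-2 gives K_1=4, K_2=3.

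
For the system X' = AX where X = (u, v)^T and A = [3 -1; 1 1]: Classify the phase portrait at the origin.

A = [[3,-1],[1,1]]; det(A-λI) = λ^2 - 4λ + 4.
repeated λ = 2 with a single eigenvector.

unstable improper node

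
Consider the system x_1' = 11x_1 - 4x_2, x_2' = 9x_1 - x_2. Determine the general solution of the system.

Coefficient matrix A = [[11, -4], [9, -1]].
Characteristic polynomial det(A - λI) = λ^2 - 10λ + 25 = 0.
Single eigenvalue λ = 5 with algebraic multiplicity 2.
Eigenvector v = (2,3); generalized eigenvector w with (A-λI)w=v is (1,1).
General solution: e^(5t)[c_1·v + c_2·(t·v + w)].

x_1(t) = 2c_1e^(5t) + 2c_2te^(5t) + c_2e^(5t), x_2(t) = 3c_1e^(5t) + 3c_2te^(5t) + c_2e^(5t)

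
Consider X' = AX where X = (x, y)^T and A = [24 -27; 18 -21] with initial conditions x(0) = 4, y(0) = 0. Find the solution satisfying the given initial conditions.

x(t) = 12e^(6t) - 8e^(-3t), y(t) = 8e^(6t) - 8e^(-3t)

Coefficient matrix A = [[24, -27], [18, -21]].
Characteristic polynomial det(A - λI) = λ^2 - 3λ - 18 = 0.
Eigenvalues λ = 6, -3.
For λ=6: (A-λI) row 1 is [18, -27], so an eigenvector is (-3, -2).
For λ=-3: (A-λI) row 1 is [27, -27], so an eigenvector is (-1, -1).
General solution: c_1e^(6t)(-3,-2) + c_2e^(-3t)(-1,-1).
Applying x(0)=4, y(0)=0 gives c_1=-4, c_2=8.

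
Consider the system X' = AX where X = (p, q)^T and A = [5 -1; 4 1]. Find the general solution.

Coefficient matrix A = [[5, -1], [4, 1]].
Characteristic polynomial det(A - λI) = λ^2 - 6λ + 9 = 0.
Single eigenvalue λ = 3 with algebraic multiplicity 2.
Eigenvector v = (-1,-2); generalized eigenvector w with (A-λI)w=v is (-1,-1).
General solution: e^(3t)[C_1·v + C_2·(t·v + w)].

p(t) = -C_1e^(3t) - C_2te^(3t) - C_2e^(3t), q(t) = -2C_1e^(3t) - 2C_2te^(3t) - C_2e^(3t)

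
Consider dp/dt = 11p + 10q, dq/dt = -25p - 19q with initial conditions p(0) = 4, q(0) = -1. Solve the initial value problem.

Coefficient matrix A = [[11, 10], [-25, -19]].
Characteristic polynomial det(A - λI) = λ^2 + 8λ + 41 = 0.
Eigenvalues λ = -4 ± 5i (complex conjugate pair).
For λ=-4+5i: an eigenvector is (-1,1) - i(-1,2) = (-1 + i, 1 - 2i).
A real fundamental pair from Re and Im of e^((-4+5i)t)v: X_1 = e^(-4t)(cos(5t)·(-1,1) + sin(5t)·(-1,2)), X_2 = e^(-4t)(sin(5t)·(-1,1) - cos(5t)·(-1,2)).
General solution: c_1X_1 + c_2X_2.
Applying p(0)=4, q(0)=-1 gives c_1=-7, c_2=-3.

p(t) = 10e^(-4t)sin(5t) + 4e^(-4t)cos(5t), q(t) = -17e^(-4t)sin(5t) - e^(-4t)cos(5t)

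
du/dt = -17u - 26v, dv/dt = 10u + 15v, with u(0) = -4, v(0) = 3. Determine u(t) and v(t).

Coefficient matrix A = [[-17, -26], [10, 15]].
Characteristic polynomial det(A - λI) = λ^2 + 2λ + 5 = 0.
Eigenvalues λ = -1 ± 2i (complex conjugate pair).
For λ=-1+2i: an eigenvector is (-2,1) - i(3,-2) = (-2 - 3i, 1 + 2i).
A real fundamental pair from Re and Im of e^((-1+2i)t)v: X_1 = e^(-t)(cos(2t)·(-2,1) + sin(2t)·(3,-2)), X_2 = e^(-t)(sin(2t)·(-2,1) - cos(2t)·(3,-2)).
General solution: c_1X_1 + c_2X_2.
Applying u(0)=-4, v(0)=3 gives c_1=-1, c_2=2.

u(t) = -7e^(-t)sin(2t) - 4e^(-t)cos(2t), v(t) = 4e^(-t)sin(2t) + 3e^(-t)cos(2t)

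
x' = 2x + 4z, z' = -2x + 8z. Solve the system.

Coefficient matrix A = [[2, 4], [-2, 8]].
Characteristic polynomial det(A - λI) = λ^2 - 10λ + 24 = 0.
Eigenvalues λ = 6, 4.
For λ=6: (A-λI) row 1 is [-4, 4], so an eigenvector is (-1, -1).
For λ=4: (A-λI) row 1 is [-2, 4], so an eigenvector is (2, 1).
General solution: C_1e^(6t)(-1,-1) + C_2e^(4t)(2,1).

x(t) = -C_1e^(6t) + 2C_2e^(4t), z(t) = -C_1e^(6t) + C_2e^(4t)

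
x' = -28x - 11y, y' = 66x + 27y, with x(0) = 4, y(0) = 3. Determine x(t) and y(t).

x(t) = -11e^(5t) + 15e^(-6t), y(t) = 33e^(5t) - 30e^(-6t)

Coefficient matrix A = [[-28, -11], [66, 27]].
Characteristic polynomial det(A - λI) = λ^2 + λ - 30 = 0.
Eigenvalues λ = -6, 5.
For λ=-6: (A-λI) row 1 is [-22, -11], so an eigenvector is (1, -2).
For λ=5: (A-λI) row 1 is [-33, -11], so an eigenvector is (1, -3).
General solution: c_1e^(-6t)(1,-2) + c_2e^(5t)(1,-3).
Applying x(0)=4, y(0)=3 gives c_1=15, c_2=-11.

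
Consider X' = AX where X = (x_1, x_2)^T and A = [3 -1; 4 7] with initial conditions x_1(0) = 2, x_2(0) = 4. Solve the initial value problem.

Coefficient matrix A = [[3, -1], [4, 7]].
Characteristic polynomial det(A - λI) = λ^2 - 10λ + 25 = 0.
Single eigenvalue λ = 5 with algebraic multiplicity 2.
Eigenvector v = (1,-2); generalized eigenvector w with (A-λI)w=v is (1,-3).
General solution: e^(5t)[K_1·v + K_2·(t·v + w)].
Applying x_1(0)=2, x_2(0)=4 gives K_1=10, K_2=-8.

x_1(t) = -8te^(5t) + 2e^(5t), x_2(t) = 16te^(5t) + 4e^(5t)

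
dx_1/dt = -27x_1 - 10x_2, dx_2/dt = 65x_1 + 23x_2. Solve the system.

Coefficient matrix A = [[-27, -10], [65, 23]].
Characteristic polynomial det(A - λI) = λ^2 + 4λ + 29 = 0.
Eigenvalues λ = -2 ± 5i (complex conjugate pair).
For λ=-2+5i: an eigenvector is (1,-3) - i(1,-2) = (1 - i, -3 + 2i).
A real fundamental pair from Re and Im of e^((-2+5i)t)v: X_1 = e^(-2t)(cos(5t)·(1,-3) + sin(5t)·(1,-2)), X_2 = e^(-2t)(sin(5t)·(1,-3) - cos(5t)·(1,-2)).
General solution: c_1X_1 + c_2X_2.

x_1(t) = c_1e^(-2t)sin(5t) + c_1e^(-2t)cos(5t) + c_2e^(-2t)sin(5t) - c_2e^(-2t)cos(5t), x_2(t) = -2c_1e^(-2t)sin(5t) - 3c_1e^(-2t)cos(5t) - 3c_2e^(-2t)sin(5t) + 2c_2e^(-2t)cos(5t)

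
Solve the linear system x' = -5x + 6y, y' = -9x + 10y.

Coefficient matrix A = [[-5, 6], [-9, 10]].
Characteristic polynomial det(A - λI) = λ^2 - 5λ + 4 = 0.
Eigenvalues λ = 4, 1.
For λ=4: (A-λI) row 1 is [-9, 6], so an eigenvector is (2, 3).
For λ=1: (A-λI) row 1 is [-6, 6], so an eigenvector is (-1, -1).
General solution: c_1e^(4t)(2,3) + c_2e^(t)(-1,-1).

x(t) = 2c_1e^(4t) - c_2e^(t), y(t) = 3c_1e^(4t) - c_2e^(t)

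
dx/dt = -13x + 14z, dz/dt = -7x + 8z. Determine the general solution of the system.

Coefficient matrix A = [[-13, 14], [-7, 8]].
Characteristic polynomial det(A - λI) = λ^2 + 5λ - 6 = 0.
Eigenvalues λ = -6, 1.
For λ=-6: (A-λI) row 1 is [-7, 14], so an eigenvector is (-2, -1).
For λ=1: (A-λI) row 1 is [-14, 14], so an eigenvector is (1, 1).
General solution: c_1e^(-6t)(-2,-1) + c_2e^(t)(1,1).

x(t) = -2c_1e^(-6t) + c_2e^(t), z(t) = -c_1e^(-6t) + c_2e^(t)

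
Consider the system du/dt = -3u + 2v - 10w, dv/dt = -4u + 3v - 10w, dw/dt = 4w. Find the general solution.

u(t) = c_1e^(t) - c_2e^(-t) - 2c_3e^(4t), v(t) = 2c_1e^(t) - c_2e^(-t) - 2c_3e^(4t), w(t) = c_3e^(4t)

Coefficient matrix A = [[-3, 2, -10], [-4, 3, -10], [0, 0, 4]].
det(A - λI) = 0 gives eigenvalues λ = 1, -1, 4.
For λ=1: eigenvector (1,2,0).
For λ=-1: eigenvector (-1,-1,0).
For λ=4: eigenvector (-2,-2,1).
General solution: c_1e^(t)(1,2,0) + c_2e^(-t)(-1,-1,0) + c_3e^(4t)(-2,-2,1).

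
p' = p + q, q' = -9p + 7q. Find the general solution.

Coefficient matrix A = [[1, 1], [-9, 7]].
Characteristic polynomial det(A - λI) = λ^2 - 8λ + 16 = 0.
Single eigenvalue λ = 4 with algebraic multiplicity 2.
Eigenvector v = (1,3); generalized eigenvector w with (A-λI)w=v is (0,1).
General solution: e^(4t)[c_1·v + c_2·(t·v + w)].

p(t) = c_1e^(4t) + c_2te^(4t), q(t) = 3c_1e^(4t) + 3c_2te^(4t) + c_2e^(4t)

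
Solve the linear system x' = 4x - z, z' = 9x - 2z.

Coefficient matrix A = [[4, -1], [9, -2]].
Characteristic polynomial det(A - λI) = λ^2 - 2λ + 1 = 0.
Single eigenvalue λ = 1 with algebraic multiplicity 2.
Eigenvector v = (-1,-3); generalized eigenvector w with (A-λI)w=v is (0,1).
General solution: e^(t)[C_1·v + C_2·(t·v + w)].

x(t) = -C_1e^(t) - C_2te^(t), z(t) = -3C_1e^(t) - 3C_2te^(t) + C_2e^(t)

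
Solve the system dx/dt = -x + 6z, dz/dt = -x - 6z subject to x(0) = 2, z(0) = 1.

x(t) = 12e^(-3t) - 10e^(-4t), z(t) = -4e^(-3t) + 5e^(-4t)

Coefficient matrix A = [[-1, 6], [-1, -6]].
Characteristic polynomial det(A - λI) = λ^2 + 7λ + 12 = 0.
Eigenvalues λ = -3, -4.
For λ=-3: (A-λI) row 1 is [2, 6], so an eigenvector is (-3, 1).
For λ=-4: (A-λI) row 1 is [3, 6], so an eigenvector is (2, -1).
General solution: c_1e^(-3t)(-3,1) + c_2e^(-4t)(2,-1).
Applying x(0)=2, z(0)=1 gives c_1=-4, c_2=-5.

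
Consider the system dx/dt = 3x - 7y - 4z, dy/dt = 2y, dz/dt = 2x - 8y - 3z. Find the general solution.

x(t) = -C_1e^(-t) - C_2e^(2t) + 2C_3e^(t), y(t) = C_2e^(2t), z(t) = -C_1e^(-t) - 2C_2e^(2t) + C_3e^(t)

Coefficient matrix A = [[3, -7, -4], [0, 2, 0], [2, -8, -3]].
det(A - λI) = 0 gives eigenvalues λ = -1, 2, 1.
For λ=-1: eigenvector (-1,0,-1).
For λ=2: eigenvector (-1,1,-2).
For λ=1: eigenvector (2,0,1).
General solution: C_1e^(-t)(-1,0,-1) + C_2e^(2t)(-1,1,-2) + C_3e^(t)(2,0,1).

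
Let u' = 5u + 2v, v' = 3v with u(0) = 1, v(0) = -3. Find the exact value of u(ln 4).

A = [[5,2],[0,3]]; eigenvalues λ = 5, 3.
Eigenvectors: (1,0) for λ=5, (1,-1) for λ=3.
From the initial condition, c_1 = -2, c_2 = 3.
u(ln 4) = (-2)(4^5)(1) + (3)(4^3)(1) = -1856.

-1856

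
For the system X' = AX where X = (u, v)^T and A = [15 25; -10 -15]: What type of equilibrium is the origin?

A = [[15,25],[-10,-15]]; det(A-λI) = λ^2 + 25.
λ = 0 ± 5i: zero real part.

center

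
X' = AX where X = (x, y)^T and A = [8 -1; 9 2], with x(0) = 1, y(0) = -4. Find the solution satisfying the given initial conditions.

Coefficient matrix A = [[8, -1], [9, 2]].
Characteristic polynomial det(A - λI) = λ^2 - 10λ + 25 = 0.
Single eigenvalue λ = 5 with algebraic multiplicity 2.
Eigenvector v = (1,3); generalized eigenvector w with (A-λI)w=v is (1,2).
General solution: e^(5t)[K_1·v + K_2·(t·v + w)].
Applying x(0)=1, y(0)=-4 gives K_1=-6, K_2=7.

x(t) = 7te^(5t) + e^(5t), y(t) = 21te^(5t) - 4e^(5t)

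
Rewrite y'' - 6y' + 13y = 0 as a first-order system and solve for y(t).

y(t) = C_1e^(3t)cos(2t) + C_2e^(3t)sin(2t)

Let x_1 = y, x_2 = y'. Then x_1' = x_2 and x_2' = -13x_1 + 6x_2.
A = [[0,1],[-13,6]]; det(A-λI) = λ^2 - 6λ + 13.
Eigenvalues λ = 3 ± 2i.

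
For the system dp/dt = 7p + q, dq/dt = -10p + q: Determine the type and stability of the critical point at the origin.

A = [[7,1],[-10,1]]; det(A-λI) = λ^2 - 8λ + 17.
λ = 4 ± i: positive real part.

unstable spiral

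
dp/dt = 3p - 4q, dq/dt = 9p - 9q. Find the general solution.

Coefficient matrix A = [[3, -4], [9, -9]].
Characteristic polynomial det(A - λI) = λ^2 + 6λ + 9 = 0.
Single eigenvalue λ = -3 with algebraic multiplicity 2.
Eigenvector v = (2,3); generalized eigenvector w with (A-λI)w=v is (1,1).
General solution: e^(-3t)[K_1·v + K_2·(t·v + w)].

p(t) = 2K_1e^(-3t) + 2K_2te^(-3t) + K_2e^(-3t), q(t) = 3K_1e^(-3t) + 3K_2te^(-3t) + K_2e^(-3t)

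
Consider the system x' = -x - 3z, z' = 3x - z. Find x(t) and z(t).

x(t) = C_1e^(-t)sin(3t) - C_2e^(-t)cos(3t), z(t) = -C_1e^(-t)cos(3t) - C_2e^(-t)sin(3t)

Coefficient matrix A = [[-1, -3], [3, -1]].
Characteristic polynomial det(A - λI) = λ^2 + 2λ + 10 = 0.
Eigenvalues λ = -1 ± 3i (complex conjugate pair).
For λ=-1+3i: an eigenvector is (0,-1) - i(1,0) = (0 - i, -1).
A real fundamental pair from Re and Im of e^((-1+3i)t)v: X_1 = e^(-t)(cos(3t)·(0,-1) + sin(3t)·(1,0)), X_2 = e^(-t)(sin(3t)·(0,-1) - cos(3t)·(1,0)).
General solution: C_1X_1 + C_2X_2.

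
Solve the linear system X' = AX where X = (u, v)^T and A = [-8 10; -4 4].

u(t) = 2c_1e^(-2t)sin(2t) + c_1e^(-2t)cos(2t) + c_2e^(-2t)sin(2t) - 2c_2e^(-2t)cos(2t), v(t) = c_1e^(-2t)sin(2t) + c_1e^(-2t)cos(2t) + c_2e^(-2t)sin(2t) - c_2e^(-2t)cos(2t)

Coefficient matrix A = [[-8, 10], [-4, 4]].
Characteristic polynomial det(A - λI) = λ^2 + 4λ + 8 = 0.
Eigenvalues λ = -2 ± 2i (complex conjugate pair).
For λ=-2+2i: an eigenvector is (1,1) - i(2,1) = (1 - 2i, 1 - i).
A real fundamental pair from Re and Im of e^((-2+2i)t)v: X_1 = e^(-2t)(cos(2t)·(1,1) + sin(2t)·(2,1)), X_2 = e^(-2t)(sin(2t)·(1,1) - cos(2t)·(2,1)).
General solution: c_1X_1 + c_2X_2.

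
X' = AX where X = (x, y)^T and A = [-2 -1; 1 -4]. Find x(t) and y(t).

Coefficient matrix A = [[-2, -1], [1, -4]].
Characteristic polynomial det(A - λI) = λ^2 + 6λ + 9 = 0.
Single eigenvalue λ = -3 with algebraic multiplicity 2.
Eigenvector v = (1,1); generalized eigenvector w with (A-λI)w=v is (-1,-2).
General solution: e^(-3t)[c_1·v + c_2·(t·v + w)].

x(t) = c_1e^(-3t) + c_2te^(-3t) - c_2e^(-3t), y(t) = c_1e^(-3t) + c_2te^(-3t) - 2c_2e^(-3t)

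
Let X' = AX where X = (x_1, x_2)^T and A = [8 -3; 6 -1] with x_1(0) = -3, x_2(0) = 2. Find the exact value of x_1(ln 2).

A = [[8,-3],[6,-1]]; eigenvalues λ = 5, 2.
Eigenvectors: (-1,-1) for λ=5, (-1,-2) for λ=2.
From the initial condition, c_1 = 8, c_2 = -5.
x_1(ln 2) = (8)(2^5)(-1) + (-5)(2^2)(-1) = -236.

-236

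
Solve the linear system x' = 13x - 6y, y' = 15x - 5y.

Coefficient matrix A = [[13, -6], [15, -5]].
Characteristic polynomial det(A - λI) = λ^2 - 8λ + 25 = 0.
Eigenvalues λ = 4 ± 3i (complex conjugate pair).
For λ=4+3i: an eigenvector is (-1,-2) - i(1,1) = (-1 - i, -2 - i).
A real fundamental pair from Re and Im of e^((4+3i)t)v: X_1 = e^(4t)(cos(3t)·(-1,-2) + sin(3t)·(1,1)), X_2 = e^(4t)(sin(3t)·(-1,-2) - cos(3t)·(1,1)).
General solution: c_1X_1 + c_2X_2.

x(t) = c_1e^(4t)sin(3t) - c_1e^(4t)cos(3t) - c_2e^(4t)sin(3t) - c_2e^(4t)cos(3t), y(t) = c_1e^(4t)sin(3t) - 2c_1e^(4t)cos(3t) - 2c_2e^(4t)sin(3t) - c_2e^(4t)cos(3t)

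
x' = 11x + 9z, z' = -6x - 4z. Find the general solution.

Coefficient matrix A = [[11, 9], [-6, -4]].
Characteristic polynomial det(A - λI) = λ^2 - 7λ + 10 = 0.
Eigenvalues λ = 2, 5.
For λ=2: (A-λI) row 1 is [9, 9], so an eigenvector is (1, -1).
For λ=5: (A-λI) row 1 is [6, 9], so an eigenvector is (3, -2).
General solution: K_1e^(2t)(1,-1) + K_2e^(5t)(3,-2).

x(t) = K_1e^(2t) + 3K_2e^(5t), z(t) = -K_1e^(2t) - 2K_2e^(5t)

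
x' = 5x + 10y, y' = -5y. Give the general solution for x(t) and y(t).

x(t) = C_1e^(5t) - C_2e^(-5t), y(t) = C_2e^(-5t)

Coefficient matrix A = [[5, 10], [0, -5]].
Characteristic polynomial det(A - λI) = λ^2 - 25 = 0.
Eigenvalues λ = 5, -5.
For λ=5: (A-λI) row 1 is [0, 10], so an eigenvector is (1, 0).
For λ=-5: (A-λI) row 1 is [10, 10], so an eigenvector is (-1, 1).
General solution: C_1e^(5t)(1,0) + C_2e^(-5t)(-1,1).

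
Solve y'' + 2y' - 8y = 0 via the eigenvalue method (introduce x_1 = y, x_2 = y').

y(t) = K_1e^(-4t) + K_2e^(2t)

Let x_1 = y, x_2 = y'. Then x_1' = x_2 and x_2' = 8x_1 - 2x_2.
A = [[0,1],[8,-2]]; det(A-λI) = λ^2 + 2λ - 8.
Eigenvalues λ = -4, 2 with eigenvectors (1,-4), (1,2).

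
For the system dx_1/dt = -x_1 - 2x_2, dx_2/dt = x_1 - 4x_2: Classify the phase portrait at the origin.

A = [[-1,-2],[1,-4]]; det(A-λI) = λ^2 + 5λ + 6.
λ = -3, -2: both negative.

stable node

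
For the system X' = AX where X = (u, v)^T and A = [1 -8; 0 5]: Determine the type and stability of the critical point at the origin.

A = [[1,-8],[0,5]]; det(A-λI) = λ^2 - 6λ + 5.
λ = 5, 1: both positive.

unstable node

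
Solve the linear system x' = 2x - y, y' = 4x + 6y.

Coefficient matrix A = [[2, -1], [4, 6]].
Characteristic polynomial det(A - λI) = λ^2 - 8λ + 16 = 0.
Single eigenvalue λ = 4 with algebraic multiplicity 2.
Eigenvector v = (-1,2); generalized eigenvector w with (A-λI)w=v is (1,-1).
General solution: e^(4t)[K_1·v + K_2·(t·v + w)].

x(t) = -K_1e^(4t) - K_2te^(4t) + K_2e^(4t), y(t) = 2K_1e^(4t) + 2K_2te^(4t) - K_2e^(4t)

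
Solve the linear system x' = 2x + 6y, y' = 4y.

x(t) = -3c_1e^(4t) + c_2e^(2t), y(t) = -c_1e^(4t)

Coefficient matrix A = [[2, 6], [0, 4]].
Characteristic polynomial det(A - λI) = λ^2 - 6λ + 8 = 0.
Eigenvalues λ = 4, 2.
For λ=4: (A-λI) row 1 is [-2, 6], so an eigenvector is (-3, -1).
For λ=2: (A-λI) row 1 is [0, 6], so an eigenvector is (1, 0).
General solution: c_1e^(4t)(-3,-1) + c_2e^(2t)(1,0).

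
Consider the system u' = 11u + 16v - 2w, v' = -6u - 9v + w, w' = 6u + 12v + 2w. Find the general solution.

u(t) = -3c_1e^(-t) - 2c_2e^(3t) + 2c_3e^(2t), v(t) = 2c_1e^(-t) + c_2e^(3t) - c_3e^(2t), w(t) = -2c_1e^(-t) + c_3e^(2t)

Coefficient matrix A = [[11, 16, -2], [-6, -9, 1], [6, 12, 2]].
det(A - λI) = 0 gives eigenvalues λ = -1, 3, 2.
For λ=-1: eigenvector (-3,2,-2).
For λ=3: eigenvector (-2,1,0).
For λ=2: eigenvector (2,-1,1).
General solution: c_1e^(-t)(-3,2,-2) + c_2e^(3t)(-2,1,0) + c_3e^(2t)(2,-1,1).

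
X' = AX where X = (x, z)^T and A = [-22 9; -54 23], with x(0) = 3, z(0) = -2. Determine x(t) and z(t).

Coefficient matrix A = [[-22, 9], [-54, 23]].
Characteristic polynomial det(A - λI) = λ^2 - λ - 20 = 0.
Eigenvalues λ = -4, 5.
For λ=-4: (A-λI) row 1 is [-18, 9], so an eigenvector is (1, 2).
For λ=5: (A-λI) row 1 is [-27, 9], so an eigenvector is (1, 3).
General solution: K_1e^(-4t)(1,2) + K_2e^(5t)(1,3).
Applying x(0)=3, z(0)=-2 gives K_1=11, K_2=-8.

x(t) = -8e^(5t) + 11e^(-4t), z(t) = -24e^(5t) + 22e^(-4t)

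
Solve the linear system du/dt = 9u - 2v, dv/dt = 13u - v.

Coefficient matrix A = [[9, -2], [13, -1]].
Characteristic polynomial det(A - λI) = λ^2 - 8λ + 17 = 0.
Eigenvalues λ = 4 ± i (complex conjugate pair).
For λ=4+i: an eigenvector is (-1,-3) - i(1,2) = (-1 - i, -3 - 2i).
A real fundamental pair from Re and Im of e^((4+i)t)v: X_1 = e^(4t)(cos(t)·(-1,-3) + sin(t)·(1,2)), X_2 = e^(4t)(sin(t)·(-1,-3) - cos(t)·(1,2)).
General solution: c_1X_1 + c_2X_2.

u(t) = c_1e^(4t)sin(t) - c_1e^(4t)cos(t) - c_2e^(4t)sin(t) - c_2e^(4t)cos(t), v(t) = 2c_1e^(4t)sin(t) - 3c_1e^(4t)cos(t) - 3c_2e^(4t)sin(t) - 2c_2e^(4t)cos(t)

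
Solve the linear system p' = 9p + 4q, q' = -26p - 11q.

Coefficient matrix A = [[9, 4], [-26, -11]].
Characteristic polynomial det(A - λI) = λ^2 + 2λ + 5 = 0.
Eigenvalues λ = -1 ± 2i (complex conjugate pair).
For λ=-1+2i: an eigenvector is (1,-3) - i(-1,2) = (1 + i, -3 - 2i).
A real fundamental pair from Re and Im of e^((-1+2i)t)v: X_1 = e^(-t)(cos(2t)·(1,-3) + sin(2t)·(-1,2)), X_2 = e^(-t)(sin(2t)·(1,-3) - cos(2t)·(-1,2)).
General solution: K_1X_1 + K_2X_2.

p(t) = -K_1e^(-t)sin(2t) + K_1e^(-t)cos(2t) + K_2e^(-t)sin(2t) + K_2e^(-t)cos(2t), q(t) = 2K_1e^(-t)sin(2t) - 3K_1e^(-t)cos(2t) - 3K_2e^(-t)sin(2t) - 2K_2e^(-t)cos(2t)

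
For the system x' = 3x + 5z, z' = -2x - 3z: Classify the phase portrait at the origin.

A = [[3,5],[-2,-3]]; det(A-λI) = λ^2 + 1.
λ = 0 ± i: zero real part.

center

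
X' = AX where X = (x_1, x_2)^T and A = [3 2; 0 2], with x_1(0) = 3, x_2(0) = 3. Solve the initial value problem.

Coefficient matrix A = [[3, 2], [0, 2]].
Characteristic polynomial det(A - λI) = λ^2 - 5λ + 6 = 0.
Eigenvalues λ = 2, 3.
For λ=2: (A-λI) row 1 is [1, 2], so an eigenvector is (-2, 1).
For λ=3: (A-λI) row 1 is [0, 2], so an eigenvector is (1, 0).
General solution: C_1e^(2t)(-2,1) + C_2e^(3t)(1,0).
Applying x_1(0)=3, x_2(0)=3 gives C_1=3, C_2=9.

x_1(t) = 9e^(3t) - 6e^(2t), x_2(t) = 3e^(2t)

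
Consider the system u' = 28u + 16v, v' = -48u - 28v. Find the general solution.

u(t) = 2c_1e^(4t) - c_2e^(-4t), v(t) = -3c_1e^(4t) + 2c_2e^(-4t)

Coefficient matrix A = [[28, 16], [-48, -28]].
Characteristic polynomial det(A - λI) = λ^2 - 16 = 0.
Eigenvalues λ = 4, -4.
For λ=4: (A-λI) row 1 is [24, 16], so an eigenvector is (2, -3).
For λ=-4: (A-λI) row 1 is [32, 16], so an eigenvector is (-1, 2).
General solution: c_1e^(4t)(2,-3) + c_2e^(-4t)(-1,2).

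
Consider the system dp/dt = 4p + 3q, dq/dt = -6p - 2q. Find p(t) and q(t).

p(t) = -c_1e^(t)cos(3t) - c_2e^(t)sin(3t), q(t) = c_1e^(t)sin(3t) + c_1e^(t)cos(3t) + c_2e^(t)sin(3t) - c_2e^(t)cos(3t)

Coefficient matrix A = [[4, 3], [-6, -2]].
Characteristic polynomial det(A - λI) = λ^2 - 2λ + 10 = 0.
Eigenvalues λ = 1 ± 3i (complex conjugate pair).
For λ=1+3i: an eigenvector is (-1,1) - i(0,1) = (-1, 1 - i).
A real fundamental pair from Re and Im of e^((1+3i)t)v: X_1 = e^(t)(cos(3t)·(-1,1) + sin(3t)·(0,1)), X_2 = e^(t)(sin(3t)·(-1,1) - cos(3t)·(0,1)).
General solution: c_1X_1 + c_2X_2.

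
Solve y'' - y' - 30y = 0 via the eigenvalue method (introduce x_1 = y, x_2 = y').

y(t) = c_1e^(6t) + c_2e^(-5t)

Let x_1 = y, x_2 = y'. Then x_1' = x_2 and x_2' = 30x_1 + x_2.
A = [[0,1],[30,1]]; det(A-λI) = λ^2 - λ - 30.
Eigenvalues λ = 6, -5 with eigenvectors (1,6), (1,-5).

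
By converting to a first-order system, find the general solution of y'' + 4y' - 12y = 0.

Let x_1 = y, x_2 = y'. Then x_1' = x_2 and x_2' = 12x_1 - 4x_2.
A = [[0,1],[12,-4]]; det(A-λI) = λ^2 + 4λ - 12.
Eigenvalues λ = -6, 2 with eigenvectors (1,-6), (1,2).

y(t) = c_1e^(-6t) + c_2e^(2t)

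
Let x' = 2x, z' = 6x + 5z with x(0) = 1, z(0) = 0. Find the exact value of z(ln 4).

2016

A = [[2,0],[6,5]]; eigenvalues λ = 2, 5.
Eigenvectors: (1,-2) for λ=2, (0,1) for λ=5.
From the initial condition, c_1 = 1, c_2 = 2.
z(ln 4) = (1)(4^2)(-2) + (2)(4^5)(1) = 2016.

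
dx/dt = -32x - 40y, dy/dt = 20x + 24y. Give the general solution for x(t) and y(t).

Coefficient matrix A = [[-32, -40], [20, 24]].
Characteristic polynomial det(A - λI) = λ^2 + 8λ + 32 = 0.
Eigenvalues λ = -4 ± 4i (complex conjugate pair).
For λ=-4+4i: an eigenvector is (1,-1) - i(3,-2) = (1 - 3i, -1 + 2i).
A real fundamental pair from Re and Im of e^((-4+4i)t)v: X_1 = e^(-4t)(cos(4t)·(1,-1) + sin(4t)·(3,-2)), X_2 = e^(-4t)(sin(4t)·(1,-1) - cos(4t)·(3,-2)).
General solution: c_1X_1 + c_2X_2.

x(t) = 3c_1e^(-4t)sin(4t) + c_1e^(-4t)cos(4t) + c_2e^(-4t)sin(4t) - 3c_2e^(-4t)cos(4t), y(t) = -2c_1e^(-4t)sin(4t) - c_1e^(-4t)cos(4t) - c_2e^(-4t)sin(4t) + 2c_2e^(-4t)cos(4t)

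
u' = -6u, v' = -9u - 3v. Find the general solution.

Coefficient matrix A = [[-6, 0], [-9, -3]].
Characteristic polynomial det(A - λI) = λ^2 + 9λ + 18 = 0.
Eigenvalues λ = -3, -6.
For λ=-3: (A-λI) row 1 is [-3, 0], so an eigenvector is (0, 1).
For λ=-6: (A-λI) row 2 is [-9, 3], so an eigenvector is (1, 3).
General solution: K_1e^(-3t)(0,1) + K_2e^(-6t)(1,3).

u(t) = K_2e^(-6t), v(t) = K_1e^(-3t) + 3K_2e^(-6t)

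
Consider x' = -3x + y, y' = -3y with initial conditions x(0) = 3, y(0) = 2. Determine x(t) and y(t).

Coefficient matrix A = [[-3, 1], [0, -3]].
Characteristic polynomial det(A - λI) = λ^2 + 6λ + 9 = 0.
Single eigenvalue λ = -3 with algebraic multiplicity 2.
Eigenvector v = (1,0); generalized eigenvector w with (A-λI)w=v is (-2,1).
General solution: e^(-3t)[c_1·v + c_2·(t·v + w)].
Applying x(0)=3, y(0)=2 gives c_1=7, c_2=2.

x(t) = 2te^(-3t) + 3e^(-3t), y(t) = 2e^(-3t)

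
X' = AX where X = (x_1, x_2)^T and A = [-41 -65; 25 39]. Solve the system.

Coefficient matrix A = [[-41, -65], [25, 39]].
Characteristic polynomial det(A - λI) = λ^2 + 2λ + 26 = 0.
Eigenvalues λ = -1 ± 5i (complex conjugate pair).
For λ=-1+5i: an eigenvector is (3,-2) - i(2,-1) = (3 - 2i, -2 + i).
A real fundamental pair from Re and Im of e^((-1+5i)t)v: X_1 = e^(-t)(cos(5t)·(3,-2) + sin(5t)·(2,-1)), X_2 = e^(-t)(sin(5t)·(3,-2) - cos(5t)·(2,-1)).
General solution: c_1X_1 + c_2X_2.

x_1(t) = 2c_1e^(-t)sin(5t) + 3c_1e^(-t)cos(5t) + 3c_2e^(-t)sin(5t) - 2c_2e^(-t)cos(5t), x_2(t) = -c_1e^(-t)sin(5t) - 2c_1e^(-t)cos(5t) - 2c_2e^(-t)sin(5t) + c_2e^(-t)cos(5t)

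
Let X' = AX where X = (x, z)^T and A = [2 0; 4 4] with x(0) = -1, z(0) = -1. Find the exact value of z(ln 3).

A = [[2,0],[4,4]]; eigenvalues λ = 2, 4.
Eigenvectors: (1,-2) for λ=2, (0,1) for λ=4.
From the initial condition, c_1 = -1, c_2 = -3.
z(ln 3) = (-1)(3^2)(-2) + (-3)(3^4)(1) = -225.

-225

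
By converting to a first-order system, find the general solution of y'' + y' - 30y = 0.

y(t) = K_1e^(5t) + K_2e^(-6t)

Let x_1 = y, x_2 = y'. Then x_1' = x_2 and x_2' = 30x_1 - x_2.
A = [[0,1],[30,-1]]; det(A-λI) = λ^2 + λ - 30.
Eigenvalues λ = 5, -6 with eigenvectors (1,5), (1,-6).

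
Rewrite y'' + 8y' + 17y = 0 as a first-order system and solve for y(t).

Let x_1 = y, x_2 = y'. Then x_1' = x_2 and x_2' = -17x_1 - 8x_2.
A = [[0,1],[-17,-8]]; det(A-λI) = λ^2 + 8λ + 17.
Eigenvalues λ = -4 ± i.

y(t) = K_1e^(-4t)cos(t) + K_2e^(-4t)sin(t)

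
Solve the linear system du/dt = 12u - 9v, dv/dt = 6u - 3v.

u(t) = C_1e^(3t) - 3C_2e^(6t), v(t) = C_1e^(3t) - 2C_2e^(6t)

Coefficient matrix A = [[12, -9], [6, -3]].
Characteristic polynomial det(A - λI) = λ^2 - 9λ + 18 = 0.
Eigenvalues λ = 3, 6.
For λ=3: (A-λI) row 1 is [9, -9], so an eigenvector is (1, 1).
For λ=6: (A-λI) row 1 is [6, -9], so an eigenvector is (-3, -2).
General solution: C_1e^(3t)(1,1) + C_2e^(6t)(-3,-2).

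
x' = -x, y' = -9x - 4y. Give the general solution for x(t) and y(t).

x(t) = -c_1e^(-t), y(t) = 3c_1e^(-t) + c_2e^(-4t)

Coefficient matrix A = [[-1, 0], [-9, -4]].
Characteristic polynomial det(A - λI) = λ^2 + 5λ + 4 = 0.
Eigenvalues λ = -1, -4.
For λ=-1: (A-λI) row 2 is [-9, -3], so an eigenvector is (-1, 3).
For λ=-4: (A-λI) row 1 is [3, 0], so an eigenvector is (0, 1).
General solution: c_1e^(-t)(-1,3) + c_2e^(-4t)(0,1).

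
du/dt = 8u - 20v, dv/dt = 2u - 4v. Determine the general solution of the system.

u(t) = -C_1e^(2t)sin(2t) + 3C_1e^(2t)cos(2t) + 3C_2e^(2t)sin(2t) + C_2e^(2t)cos(2t), v(t) = C_1e^(2t)cos(2t) + C_2e^(2t)sin(2t)

Coefficient matrix A = [[8, -20], [2, -4]].
Characteristic polynomial det(A - λI) = λ^2 - 4λ + 8 = 0.
Eigenvalues λ = 2 ± 2i (complex conjugate pair).
For λ=2+2i: an eigenvector is (3,1) - i(-1,0) = (3 + i, 1).
A real fundamental pair from Re and Im of e^((2+2i)t)v: X_1 = e^(2t)(cos(2t)·(3,1) + sin(2t)·(-1,0)), X_2 = e^(2t)(sin(2t)·(3,1) - cos(2t)·(-1,0)).
General solution: C_1X_1 + C_2X_2.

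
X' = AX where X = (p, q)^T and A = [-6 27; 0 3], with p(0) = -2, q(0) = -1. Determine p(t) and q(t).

p(t) = -3e^(3t) + e^(-6t), q(t) = -e^(3t)

Coefficient matrix A = [[-6, 27], [0, 3]].
Characteristic polynomial det(A - λI) = λ^2 + 3λ - 18 = 0.
Eigenvalues λ = 3, -6.
For λ=3: (A-λI) row 1 is [-9, 27], so an eigenvector is (3, 1).
For λ=-6: (A-λI) row 1 is [0, 27], so an eigenvector is (1, 0).
General solution: c_1e^(3t)(3,1) + c_2e^(-6t)(1,0).
Applying p(0)=-2, q(0)=-1 gives c_1=-1, c_2=1.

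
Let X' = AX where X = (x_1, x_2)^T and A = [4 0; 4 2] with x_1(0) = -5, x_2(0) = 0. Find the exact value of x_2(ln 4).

-2400

A = [[4,0],[4,2]]; eigenvalues λ = 2, 4.
Eigenvectors: (0,-1) for λ=2, (1,2) for λ=4.
From the initial condition, c_1 = -10, c_2 = -5.
x_2(ln 4) = (-10)(4^2)(-1) + (-5)(4^4)(2) = -2400.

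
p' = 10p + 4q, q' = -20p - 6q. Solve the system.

p(t) = C_1e^(2t)cos(4t) + C_2e^(2t)sin(4t), q(t) = -C_1e^(2t)sin(4t) - 2C_1e^(2t)cos(4t) - 2C_2e^(2t)sin(4t) + C_2e^(2t)cos(4t)

Coefficient matrix A = [[10, 4], [-20, -6]].
Characteristic polynomial det(A - λI) = λ^2 - 4λ + 20 = 0.
Eigenvalues λ = 2 ± 4i (complex conjugate pair).
For λ=2+4i: an eigenvector is (1,-2) - i(0,-1) = (1, -2 + i).
A real fundamental pair from Re and Im of e^((2+4i)t)v: X_1 = e^(2t)(cos(4t)·(1,-2) + sin(4t)·(0,-1)), X_2 = e^(2t)(sin(4t)·(1,-2) - cos(4t)·(0,-1)).
General solution: C_1X_1 + C_2X_2.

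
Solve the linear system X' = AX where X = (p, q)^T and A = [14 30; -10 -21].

Coefficient matrix A = [[14, 30], [-10, -21]].
Characteristic polynomial det(A - λI) = λ^2 + 7λ + 6 = 0.
Eigenvalues λ = -1, -6.
For λ=-1: (A-λI) row 1 is [15, 30], so an eigenvector is (2, -1).
For λ=-6: (A-λI) row 1 is [20, 30], so an eigenvector is (3, -2).
General solution: c_1e^(-t)(2,-1) + c_2e^(-6t)(3,-2).

p(t) = 2c_1e^(-t) + 3c_2e^(-6t), q(t) = -c_1e^(-t) - 2c_2e^(-6t)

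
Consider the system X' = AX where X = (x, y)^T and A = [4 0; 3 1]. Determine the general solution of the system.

x(t) = C_2e^(4t), y(t) = -C_1e^(t) + C_2e^(4t)

Coefficient matrix A = [[4, 0], [3, 1]].
Characteristic polynomial det(A - λI) = λ^2 - 5λ + 4 = 0.
Eigenvalues λ = 1, 4.
For λ=1: (A-λI) row 1 is [3, 0], so an eigenvector is (0, -1).
For λ=4: (A-λI) row 2 is [3, -3], so an eigenvector is (1, 1).
General solution: C_1e^(t)(0,-1) + C_2e^(4t)(1,1).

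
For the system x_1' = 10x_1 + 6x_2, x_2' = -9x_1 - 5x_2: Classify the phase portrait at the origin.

A = [[10,6],[-9,-5]]; det(A-λI) = λ^2 - 5λ + 4.
λ = 4, 1: both positive.

unstable node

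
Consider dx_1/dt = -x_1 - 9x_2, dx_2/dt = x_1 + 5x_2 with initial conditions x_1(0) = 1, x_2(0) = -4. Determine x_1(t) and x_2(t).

Coefficient matrix A = [[-1, -9], [1, 5]].
Characteristic polynomial det(A - λI) = λ^2 - 4λ + 4 = 0.
Single eigenvalue λ = 2 with algebraic multiplicity 2.
Eigenvector v = (-3,1); generalized eigenvector w with (A-λI)w=v is (-2,1).
General solution: e^(2t)[C_1·v + C_2·(t·v + w)].
Applying x_1(0)=1, x_2(0)=-4 gives C_1=7, C_2=-11.

x_1(t) = 33te^(2t) + e^(2t), x_2(t) = -11te^(2t) - 4e^(2t)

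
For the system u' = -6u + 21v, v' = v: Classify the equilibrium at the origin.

A = [[-6,21],[0,1]]; det(A-λI) = λ^2 + 5λ - 6.
λ = -6, 1: opposite signs.

saddle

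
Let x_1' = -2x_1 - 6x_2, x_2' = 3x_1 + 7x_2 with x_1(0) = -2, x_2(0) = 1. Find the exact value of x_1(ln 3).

A = [[-2,-6],[3,7]]; eigenvalues λ = 1, 4.
Eigenvectors: (2,-1) for λ=1, (1,-1) for λ=4.
From the initial condition, c_1 = -1, c_2 = 0.
x_1(ln 3) = (-1)(3^1)(2) + (0)(3^4)(1) = -6.

-6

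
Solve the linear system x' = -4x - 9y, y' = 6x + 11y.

x(t) = -C_1e^(5t) - 3C_2e^(2t), y(t) = C_1e^(5t) + 2C_2e^(2t)

Coefficient matrix A = [[-4, -9], [6, 11]].
Characteristic polynomial det(A - λI) = λ^2 - 7λ + 10 = 0.
Eigenvalues λ = 5, 2.
For λ=5: (A-λI) row 1 is [-9, -9], so an eigenvector is (-1, 1).
For λ=2: (A-λI) row 1 is [-6, -9], so an eigenvector is (-3, 2).
General solution: C_1e^(5t)(-1,1) + C_2e^(2t)(-3,2).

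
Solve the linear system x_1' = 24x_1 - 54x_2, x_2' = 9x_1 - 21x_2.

x_1(t) = 2K_1e^(-3t) + 3K_2e^(6t), x_2(t) = K_1e^(-3t) + K_2e^(6t)

Coefficient matrix A = [[24, -54], [9, -21]].
Characteristic polynomial det(A - λI) = λ^2 - 3λ - 18 = 0.
Eigenvalues λ = -3, 6.
For λ=-3: (A-λI) row 1 is [27, -54], so an eigenvector is (2, 1).
For λ=6: (A-λI) row 1 is [18, -54], so an eigenvector is (3, 1).
General solution: K_1e^(-3t)(2,1) + K_2e^(6t)(3,1).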